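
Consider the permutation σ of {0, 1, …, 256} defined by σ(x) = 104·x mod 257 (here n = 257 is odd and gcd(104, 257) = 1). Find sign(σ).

+1

Trace 50: π^k(50) = [50, 60, 72, 35, 42, 256, 153] for k=0..6.
The orbit structure of x ↦ 104x mod 257: 3 orbits of sizes [128, 128, 1].
257 − 3 = 254 transpositions; sign(π) = (−1)^254 = +1.
Via Zolotarev, sign(π_{104}) = (104|257) = +1.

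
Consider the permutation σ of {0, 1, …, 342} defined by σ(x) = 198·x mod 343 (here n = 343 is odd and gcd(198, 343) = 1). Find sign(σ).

+1

Orbit of 205 under x↦198x: [205, 116, 330, 170, 46, 190, 233]… (length divides ord_343(198)).
Cycle lengths of π_198 on ℤ/343ℤ: [147, 147, 21, 21, 3, 3, 1]; 7 cycles in total.
n − c = 343 − 7 = 336; sign = (−1)^336 = +1.
Check: (198/343) = +1 by Zolotarev.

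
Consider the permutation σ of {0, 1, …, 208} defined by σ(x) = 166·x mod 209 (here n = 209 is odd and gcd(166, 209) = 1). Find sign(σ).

-1

Start at x=89: 89 → 144 → 78 → 199 → 12 → 111 → 34 → … (one orbit).
Decompose π into cycles: lengths [18, 18, 18, 18, 18, 18, 18, 18, 18, 18, 18, 1, 1, 1, 1, 1, 1, 1, 1, 1, 1, 1] (22 cycles, including the fixed point 0).
sign(π) = (−1)^{n − #cycles} = (−1)^{209−22} = (−1)^187 = -1.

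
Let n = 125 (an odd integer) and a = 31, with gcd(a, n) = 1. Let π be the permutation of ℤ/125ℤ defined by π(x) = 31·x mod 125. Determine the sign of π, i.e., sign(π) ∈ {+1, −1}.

Start at x=61: 61 → 16 → 121 → 1 → 31 → 86 → 41 → … (one orbit).
Cycle type of π: 25×4 + 5×4 + 1×5; total 13 cycles.
13 cycles on 125: each ℓ→(−1)^(ℓ−1), product (−1)^112 = +1.
Check: (31/125) = +1 by Zolotarev.

+1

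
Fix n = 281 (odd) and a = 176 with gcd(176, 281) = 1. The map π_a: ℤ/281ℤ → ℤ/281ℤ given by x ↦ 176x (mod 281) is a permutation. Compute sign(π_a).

-1

Orbit of 29 under x↦176x: [29, 46, 228, 226, 155, 23, 114]… (length divides ord_281(176)).
π_176 has 2 disjoint cycles with lengths [280, 1] on {0,…,280}.
With 2 cycles on 281 points, sign = (−1)^{281−2} = -1.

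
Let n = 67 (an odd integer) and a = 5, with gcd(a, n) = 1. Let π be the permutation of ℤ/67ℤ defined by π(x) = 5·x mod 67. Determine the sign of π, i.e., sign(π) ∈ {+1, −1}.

Trace 59: π^k(59) = [59, 27, 1, 5, 25, 58, 22] for k=0..6.
Cycle type of π: 22×3 + 1; total 4 cycles.
sign(π) = (−1)^{n − #cycles} = (−1)^{67−4} = (−1)^63 = -1.
Zolotarev: (5|67) = -1, matching the cycle-count sign.

-1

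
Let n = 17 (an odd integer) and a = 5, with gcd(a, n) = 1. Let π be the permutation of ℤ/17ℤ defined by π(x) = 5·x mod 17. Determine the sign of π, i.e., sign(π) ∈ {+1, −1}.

-1

Trace 4: π^k(4) = [4, 3, 15, 7, 1, 5, 8] for k=0..6.
π_5 has 2 disjoint cycles with lengths [16, 1] on {0,…,16}.
Σ(ℓ_i−1) = 17−2 = 15; sign = (−1)^15 = -1.
The Jacobi symbol (5|17) = -1 (Zolotarev) agrees.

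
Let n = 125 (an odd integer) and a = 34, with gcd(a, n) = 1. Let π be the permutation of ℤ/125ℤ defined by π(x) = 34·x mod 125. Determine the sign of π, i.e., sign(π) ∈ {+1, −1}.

Orbit of 96 under x↦34x: [96, 14, 101, 59, 6, 79, 61]… (length divides ord_125(34)).
7 cycles of lengths [50, 50, 10, 10, 2, 2, 1].
Σ(ℓ_i−1) = 125−7 = 118; sign = (−1)^118 = +1.
(34|125)_J = +1 (Zolotarev's lemma cross-check).

+1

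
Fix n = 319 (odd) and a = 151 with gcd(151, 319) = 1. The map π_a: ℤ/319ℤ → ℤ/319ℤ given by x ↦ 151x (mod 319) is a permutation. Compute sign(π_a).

-1

Start at x=53: 53 → 28 → 81 → 109 → 190 → 299 → 170 → … (one orbit).
8 cycles of lengths [70, 70, 70, 70, 14, 14, 10, 1].
sign(π) = (−1)^{n − #cycles} = (−1)^{319−8} = (−1)^311 = -1.
Check: (151/319) = -1 by Zolotarev.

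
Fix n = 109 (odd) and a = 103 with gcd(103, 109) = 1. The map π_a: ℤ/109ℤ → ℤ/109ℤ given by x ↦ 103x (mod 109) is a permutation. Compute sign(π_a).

Start at x=83: 83 → 47 → 45 → 57 → 94 → 90 → 5 → … (one orbit).
2 cycles of lengths [108, 1].
sign(π) = (−1)^{n − #cycles} = (−1)^{109−2} = (−1)^107 = -1.
Via Zolotarev, sign(π_{103}) = (103|109) = -1.

-1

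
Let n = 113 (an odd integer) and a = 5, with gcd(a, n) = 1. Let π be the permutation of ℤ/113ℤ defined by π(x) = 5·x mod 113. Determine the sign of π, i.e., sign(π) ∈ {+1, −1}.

-1

Orbit of 11 under x↦5x: [11, 55, 49, 19, 95, 23, 2]… (length divides ord_113(5)).
2 cycles of lengths [112, 1].
113 − 2 = 111 transpositions; sign(π) = (−1)^111 = -1.
Check: (5/113) = -1 by Zolotarev.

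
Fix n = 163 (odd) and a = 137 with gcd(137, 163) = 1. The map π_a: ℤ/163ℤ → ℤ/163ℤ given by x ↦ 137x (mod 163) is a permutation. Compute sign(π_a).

-1

Orbit of 155 under x↦137x: [155, 45, 134, 102, 119, 3, 85]… (length divides ord_163(137)).
The orbit structure of x ↦ 137x mod 163: 2 orbits of sizes [162, 1].
163 − 2 = 161 transpositions; sign(π) = (−1)^161 = -1.
The Jacobi symbol (137|163) = -1 (Zolotarev) agrees.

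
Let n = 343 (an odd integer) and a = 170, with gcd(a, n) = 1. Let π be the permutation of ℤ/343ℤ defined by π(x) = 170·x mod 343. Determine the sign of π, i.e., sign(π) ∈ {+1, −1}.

+1

Trace 170: π^k(170) = [170, 88, 211, 198, 46, 274, 275] for k=0..6.
The orbit structure of x ↦ 170x mod 343: 7 orbits of sizes [147, 147, 21, 21, 3, 3, 1].
sign(π) = (−1)^{n − #cycles} = (−1)^{343−7} = (−1)^336 = +1.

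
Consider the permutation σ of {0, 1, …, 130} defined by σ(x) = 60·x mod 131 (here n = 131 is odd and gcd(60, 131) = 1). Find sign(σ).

Trace 113: π^k(113) = [113, 99, 45, 80, 84, 62, 52] for k=0..6.
π_60 has 11 disjoint cycles with lengths [13, 13, 13, 13, 13, 13, 13, 13, 13, 13, 1] on {0,…,130}.
sign(π) = (−1)^{n − #cycles} = (−1)^{131−11} = (−1)^120 = +1.
Via Zolotarev, sign(π_{60}) = (60|131) = +1.

+1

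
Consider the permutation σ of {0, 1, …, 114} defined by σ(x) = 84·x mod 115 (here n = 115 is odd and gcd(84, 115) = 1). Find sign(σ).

-1

Start at x=114: 114 → 31 → 74 → 6 → 44 → 16 → 79 → … (one orbit).
π_84 has 8 disjoint cycles with lengths [22, 22, 22, 22, 22, 2, 2, 1] on {0,…,114}.
Σ(ℓ_i−1) = 115−8 = 107; sign = (−1)^107 = -1.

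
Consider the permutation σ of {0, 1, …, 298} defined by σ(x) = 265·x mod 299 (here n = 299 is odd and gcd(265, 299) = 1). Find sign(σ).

Start at x=196: 196 → 213 → 233 → 151 → 248 → 239 → 246 → … (one orbit).
π_265 has 12 disjoint cycles with lengths [44, 44, 44, 44, 44, 44, 11, 11, 4, 4, 4, 1] on {0,…,298}.
With 12 cycles on 299 points, sign = (−1)^{299−12} = -1.

-1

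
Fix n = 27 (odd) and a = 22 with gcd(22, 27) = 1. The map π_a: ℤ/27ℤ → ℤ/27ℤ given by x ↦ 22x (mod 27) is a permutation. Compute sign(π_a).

Trace 7: π^k(7) = [7, 19, 13, 16, 1, 22, 25] for k=0..6.
Cycle type of π: 9×2 + 3×2 + 1×3; total 7 cycles.
With 7 cycles on 27 points, sign = (−1)^{27−7} = +1.

+1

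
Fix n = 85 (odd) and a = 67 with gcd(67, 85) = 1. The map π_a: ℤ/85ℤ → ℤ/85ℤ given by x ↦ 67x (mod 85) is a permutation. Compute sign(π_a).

Start at x=69: 69 → 33 → 1 → 67 → 69 (one orbit).
Decompose π into cycles: lengths [4, 4, 4, 4, 4, 4, 4, 4, 4, 4, 4, 4, 4, 4, 4, 4, 4, 2, 2, 2, 2, 2, 2, 2, 2, 1] (26 cycles, including the fixed point 0).
n − c = 85 − 26 = 59; sign = (−1)^59 = -1.

-1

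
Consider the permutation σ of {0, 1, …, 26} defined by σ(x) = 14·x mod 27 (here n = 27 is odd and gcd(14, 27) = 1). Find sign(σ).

Orbit of 25 under x↦14x: [25, 26, 13, 20, 10, 5, 16]… (length divides ord_27(14)).
4 cycles of lengths [18, 6, 2, 1].
Σ(ℓ_i−1) = 27−4 = 23; sign = (−1)^23 = -1.
Via Zolotarev, sign(π_{14}) = (14|27) = -1.

-1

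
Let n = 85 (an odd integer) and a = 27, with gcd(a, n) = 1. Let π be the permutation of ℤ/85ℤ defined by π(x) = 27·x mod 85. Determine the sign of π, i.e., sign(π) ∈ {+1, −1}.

+1

Start at x=1: 1 → 27 → 49 → 48 → 21 → 57 → 9 → … (one orbit).
Cycle lengths of π_27 on ℤ/85ℤ: [16, 16, 16, 16, 16, 4, 1]; 7 cycles in total.
85 − 7 = 78 transpositions; sign(π) = (−1)^78 = +1.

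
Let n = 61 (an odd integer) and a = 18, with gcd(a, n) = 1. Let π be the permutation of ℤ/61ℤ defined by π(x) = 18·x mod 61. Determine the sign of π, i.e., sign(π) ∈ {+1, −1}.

-1

Trace 38: π^k(38) = [38, 13, 51, 3, 54, 57, 50] for k=0..6.
The orbit structure of x ↦ 18x mod 61: 2 orbits of sizes [60, 1].
2 cycles on 61: each ℓ→(−1)^(ℓ−1), product (−1)^59 = -1.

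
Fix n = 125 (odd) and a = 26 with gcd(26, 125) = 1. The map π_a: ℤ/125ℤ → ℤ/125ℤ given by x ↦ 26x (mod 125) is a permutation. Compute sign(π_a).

+1

Trace 76: π^k(76) = [76, 101, 1, 26, 51] for k=0..4.
π_26 has 45 disjoint cycles with lengths [5, 5, 5, 5, 5, 5, 5, 5, 5, 5, 5, 5, 5, 5, 5, 5, 5, 5, 5, 5, 1, 1, 1, 1, 1, 1, 1, 1, 1, 1, 1, 1, 1, 1, 1, 1, 1, 1, 1, 1, 1, 1, 1, 1, 1] on {0,…,124}.
125 − 45 = 80 transpositions; sign(π) = (−1)^80 = +1.
Zolotarev: (26|125) = +1, matching the cycle-count sign.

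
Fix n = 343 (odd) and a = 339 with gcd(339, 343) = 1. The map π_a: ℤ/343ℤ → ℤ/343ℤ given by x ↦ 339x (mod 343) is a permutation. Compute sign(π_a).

-1

Trace 13: π^k(13) = [13, 291, 208, 197, 241, 65, 83] for k=0..6.
4 cycles of lengths [294, 42, 6, 1].
Σ(ℓ_i−1) = 343−4 = 339; sign = (−1)^339 = -1.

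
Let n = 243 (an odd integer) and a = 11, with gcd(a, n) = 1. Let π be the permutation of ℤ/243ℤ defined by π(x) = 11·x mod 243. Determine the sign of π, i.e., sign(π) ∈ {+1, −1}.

Start at x=193: 193 → 179 → 25 → 32 → 109 → 227 → 67 → … (one orbit).
The orbit structure of x ↦ 11x mod 243: 6 orbits of sizes [162, 54, 18, 6, 2, 1].
243 − 6 = 237 transpositions; sign(π) = (−1)^237 = -1.
(11|243)_J = -1 (Zolotarev's lemma cross-check).

-1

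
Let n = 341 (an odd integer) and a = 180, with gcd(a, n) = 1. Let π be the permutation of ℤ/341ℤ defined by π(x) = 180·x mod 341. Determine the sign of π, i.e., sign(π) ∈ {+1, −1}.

+1

Orbit of 280 under x↦180x: [280, 273, 36, 1, 180, 5, 218]… (length divides ord_341(180)).
π_180 has 33 disjoint cycles with lengths [15, 15, 15, 15, 15, 15, 15, 15, 15, 15, 15, 15, 15, 15, 15, 15, 15, 15, 15, 15, 5, 5, 3, 3, 3, 3, 3, 3, 3, 3, 3, 3, 1] on {0,…,340}.
sign(π) = (−1)^{n − #cycles} = (−1)^{341−33} = (−1)^308 = +1.
Check: (180/341) = +1 by Zolotarev.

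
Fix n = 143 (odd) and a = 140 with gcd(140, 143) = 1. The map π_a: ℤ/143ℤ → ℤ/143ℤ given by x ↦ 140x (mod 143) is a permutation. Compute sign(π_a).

-1

Orbit of 16 under x↦140x: [16, 95, 1, 140, 9, 116, 81]… (length divides ord_143(140)).
Decompose π into cycles: lengths [30, 30, 30, 30, 10, 6, 6, 1] (8 cycles, including the fixed point 0).
With 8 cycles on 143 points, sign = (−1)^{143−8} = -1.
Via Zolotarev, sign(π_{140}) = (140|143) = -1.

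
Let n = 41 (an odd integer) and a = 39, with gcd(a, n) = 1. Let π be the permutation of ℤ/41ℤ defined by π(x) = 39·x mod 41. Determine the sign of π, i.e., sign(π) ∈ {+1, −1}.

+1

Trace 8: π^k(8) = [8, 25, 32, 18, 5, 31, 20] for k=0..6.
3 cycles of lengths [20, 20, 1].
41 − 3 = 38 transpositions; sign(π) = (−1)^38 = +1.
(39|41)_J = +1 (Zolotarev's lemma cross-check).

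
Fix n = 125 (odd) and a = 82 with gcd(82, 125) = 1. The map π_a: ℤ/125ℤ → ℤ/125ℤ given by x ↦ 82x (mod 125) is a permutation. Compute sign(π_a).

Orbit of 32 under x↦82x: [32, 124, 43, 26, 7, 74, 68]… (length divides ord_125(82)).
Decompose π into cycles: lengths [20, 20, 20, 20, 20, 4, 4, 4, 4, 4, 4, 1] (12 cycles, including the fixed point 0).
Σ(ℓ_i−1) = 125−12 = 113; sign = (−1)^113 = -1.
(82|125)_J = -1 (Zolotarev's lemma cross-check).

-1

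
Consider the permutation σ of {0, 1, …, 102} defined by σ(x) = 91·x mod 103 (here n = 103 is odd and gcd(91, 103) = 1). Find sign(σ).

Trace 97: π^k(97) = [97, 72, 63, 68, 8, 7, 19] for k=0..6.
3 cycles of lengths [51, 51, 1].
3 cycles on 103: each ℓ→(−1)^(ℓ−1), product (−1)^100 = +1.

+1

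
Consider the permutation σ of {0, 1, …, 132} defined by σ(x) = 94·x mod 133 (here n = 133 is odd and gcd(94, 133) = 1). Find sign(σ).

+1

Start at x=58: 58 → 132 → 39 → 75 → 1 → 94 → 58 (one orbit).
Decompose π into cycles: lengths [6, 6, 6, 6, 6, 6, 6, 6, 6, 6, 6, 6, 6, 6, 6, 6, 6, 6, 6, 2, 2, 2, 2, 2, 2, 2, 2, 2, 1] (29 cycles, including the fixed point 0).
With 29 cycles on 133 points, sign = (−1)^{133−29} = +1.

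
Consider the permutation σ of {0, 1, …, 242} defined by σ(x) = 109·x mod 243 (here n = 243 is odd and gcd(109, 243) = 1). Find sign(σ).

+1

Orbit of 1 under x↦109x: [1, 109, 217, 82, 190, 55, 163]… (length divides ord_243(109)).
π_109 has 63 disjoint cycles with lengths [9, 9, 9, 9, 9, 9, 9, 9, 9, 9, 9, 9, 9, 9, 9, 9, 9, 9, 3, 3, 3, 3, 3, 3, 3, 3, 3, 3, 3, 3, 3, 3, 3, 3, 3, 3, 1, 1, 1, 1, 1, 1, 1, 1, 1, 1, 1, 1, 1, 1, 1, 1, 1, 1, 1, 1, 1, 1, 1, 1, 1, 1, 1] on {0,…,242}.
Σ(ℓ_i−1) = 243−63 = 180; sign = (−1)^180 = +1.
The Jacobi symbol (109|243) = +1 (Zolotarev) agrees.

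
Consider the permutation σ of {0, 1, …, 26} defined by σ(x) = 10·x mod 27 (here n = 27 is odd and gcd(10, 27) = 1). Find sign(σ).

Trace 1: π^k(1) = [1, 10, 19] for k=0..2.
π_10 has 15 disjoint cycles with lengths [3, 3, 3, 3, 3, 3, 1, 1, 1, 1, 1, 1, 1, 1, 1] on {0,…,26}.
Σ(ℓ_i−1) = 27−15 = 12; sign = (−1)^12 = +1.
Zolotarev: (10|27) = +1, matching the cycle-count sign.

+1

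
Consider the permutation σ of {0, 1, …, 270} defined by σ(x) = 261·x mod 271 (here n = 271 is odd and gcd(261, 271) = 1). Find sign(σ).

Start at x=84: 84 → 244 → 270 → 10 → 171 → 187 → 27 → … (one orbit).
28 cycles of lengths [10, 10, 10, 10, 10, 10, 10, 10, 10, 10, 10, 10, 10, 10, 10, 10, 10, 10, 10, 10, 10, 10, 10, 10, 10, 10, 10, 1].
sign(π) = (−1)^{n − #cycles} = (−1)^{271−28} = (−1)^243 = -1.
Via Zolotarev, sign(π_{261}) = (261|271) = -1.

-1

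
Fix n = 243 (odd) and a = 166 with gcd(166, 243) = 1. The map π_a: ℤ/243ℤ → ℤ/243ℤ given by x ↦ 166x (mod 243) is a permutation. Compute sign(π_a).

+1

Start at x=166: 166 → 97 → 64 → 175 → 133 → 208 → 22 → … (one orbit).
Cycle lengths of π_166 on ℤ/243ℤ: [81, 81, 27, 27, 9, 9, 3, 3, 1, 1, 1]; 11 cycles in total.
11 cycles on 243: each ℓ→(−1)^(ℓ−1), product (−1)^232 = +1.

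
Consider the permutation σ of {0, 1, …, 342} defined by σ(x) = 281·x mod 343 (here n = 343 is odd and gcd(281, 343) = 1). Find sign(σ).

+1

Orbit of 225 under x↦281x: [225, 113, 197, 134, 267, 253, 92]… (length divides ord_343(281)).
19 cycles of lengths [49, 49, 49, 49, 49, 49, 7, 7, 7, 7, 7, 7, 1, 1, 1, 1, 1, 1, 1].
With 19 cycles on 343 points, sign = (−1)^{343−19} = +1.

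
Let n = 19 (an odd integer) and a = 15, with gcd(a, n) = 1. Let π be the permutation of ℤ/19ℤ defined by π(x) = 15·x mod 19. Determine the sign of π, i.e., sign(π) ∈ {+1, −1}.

Trace 13: π^k(13) = [13, 5, 18, 4, 3, 7, 10] for k=0..6.
Cycle type of π: 18 + 1; total 2 cycles.
Σ(ℓ_i−1) = 19−2 = 17; sign = (−1)^17 = -1.
The Jacobi symbol (15|19) = -1 (Zolotarev) agrees.

-1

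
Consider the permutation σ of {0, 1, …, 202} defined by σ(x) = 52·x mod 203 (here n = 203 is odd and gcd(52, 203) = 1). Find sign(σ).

Start at x=78: 78 → 199 → 198 → 146 → 81 → 152 → 190 → … (one orbit).
π_52 has 10 disjoint cycles with lengths [42, 42, 42, 42, 7, 7, 7, 7, 6, 1] on {0,…,202}.
203 − 10 = 193 transpositions; sign(π) = (−1)^193 = -1.

-1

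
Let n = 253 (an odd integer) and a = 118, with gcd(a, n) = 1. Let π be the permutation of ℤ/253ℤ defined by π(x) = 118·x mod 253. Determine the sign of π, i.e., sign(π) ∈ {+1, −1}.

Orbit of 48 under x↦118x: [48, 98, 179, 123, 93, 95, 78]… (length divides ord_253(118)).
Cycle type of π: 110×2 + 11×2 + 10 + 1; total 6 cycles.
Σ(ℓ_i−1) = 253−6 = 247; sign = (−1)^247 = -1.

-1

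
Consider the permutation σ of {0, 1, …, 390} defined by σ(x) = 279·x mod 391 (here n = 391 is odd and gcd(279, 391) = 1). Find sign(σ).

-1

Trace 147: π^k(147) = [147, 349, 12, 220, 384, 2, 167] for k=0..6.
Decompose π into cycles: lengths [176, 176, 16, 11, 11, 1] (6 cycles, including the fixed point 0).
391 − 6 = 385 transpositions; sign(π) = (−1)^385 = -1.
Zolotarev: (279|391) = -1, matching the cycle-count sign.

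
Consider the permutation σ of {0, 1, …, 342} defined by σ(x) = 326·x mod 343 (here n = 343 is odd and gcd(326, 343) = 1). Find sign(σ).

Trace 72: π^k(72) = [72, 148, 228, 240, 36, 74, 114] for k=0..6.
Decompose π into cycles: lengths [147, 147, 21, 21, 3, 3, 1] (7 cycles, including the fixed point 0).
n − c = 343 − 7 = 336; sign = (−1)^336 = +1.

+1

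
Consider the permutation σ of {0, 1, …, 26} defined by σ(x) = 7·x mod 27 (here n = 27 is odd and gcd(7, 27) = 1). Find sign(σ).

+1

Trace 7: π^k(7) = [7, 22, 19, 25, 13, 10, 16] for k=0..6.
Decompose π into cycles: lengths [9, 9, 3, 3, 1, 1, 1] (7 cycles, including the fixed point 0).
sign(π) = (−1)^{n − #cycles} = (−1)^{27−7} = (−1)^20 = +1.
Zolotarev: (7|27) = +1, matching the cycle-count sign.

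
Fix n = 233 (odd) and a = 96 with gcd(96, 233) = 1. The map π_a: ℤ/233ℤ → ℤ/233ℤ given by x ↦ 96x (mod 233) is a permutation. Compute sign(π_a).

-1

Orbit of 152 under x↦96x: [152, 146, 36, 194, 217, 95, 33]… (length divides ord_233(96)).
Cycle type of π: 232 + 1; total 2 cycles.
2 cycles on 233: each ℓ→(−1)^(ℓ−1), product (−1)^231 = -1.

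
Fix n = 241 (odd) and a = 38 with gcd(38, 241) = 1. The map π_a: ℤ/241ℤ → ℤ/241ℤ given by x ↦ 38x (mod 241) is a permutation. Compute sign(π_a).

-1

Start at x=209: 209 → 230 → 64 → 22 → 113 → 197 → 15 → … (one orbit).
Cycle type of π: 48×5 + 1; total 6 cycles.
Σ(ℓ_i−1) = 241−6 = 235; sign = (−1)^235 = -1.
Via Zolotarev, sign(π_{38}) = (38|241) = -1.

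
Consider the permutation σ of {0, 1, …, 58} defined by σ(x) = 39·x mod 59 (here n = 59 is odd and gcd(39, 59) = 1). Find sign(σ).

-1

Start at x=10: 10 → 36 → 47 → 4 → 38 → 7 → 37 → … (one orbit).
Cycle type of π: 58 + 1; total 2 cycles.
With 2 cycles on 59 points, sign = (−1)^{59−2} = -1.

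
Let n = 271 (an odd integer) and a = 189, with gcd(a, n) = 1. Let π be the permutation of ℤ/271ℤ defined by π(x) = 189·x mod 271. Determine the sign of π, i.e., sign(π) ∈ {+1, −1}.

Orbit of 198 under x↦189x: [198, 24, 200, 131, 98, 94, 151]… (length divides ord_271(189)).
The orbit structure of x ↦ 189x mod 271: 2 orbits of sizes [270, 1].
With 2 cycles on 271 points, sign = (−1)^{271−2} = -1.

-1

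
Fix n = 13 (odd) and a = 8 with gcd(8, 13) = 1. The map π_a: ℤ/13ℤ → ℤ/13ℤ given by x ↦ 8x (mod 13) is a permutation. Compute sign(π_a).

Orbit of 12 under x↦8x: [12, 5, 1, 8]… (length divides ord_13(8)).
π_8 has 4 disjoint cycles with lengths [4, 4, 4, 1] on {0,…,12}.
n − c = 13 − 4 = 9; sign = (−1)^9 = -1.
Zolotarev: (8|13) = -1, matching the cycle-count sign.

-1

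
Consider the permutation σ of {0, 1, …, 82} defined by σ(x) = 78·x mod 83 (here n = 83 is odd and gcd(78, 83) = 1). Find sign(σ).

+1

Trace 26: π^k(26) = [26, 36, 69, 70, 65, 7, 48] for k=0..6.
The orbit structure of x ↦ 78x mod 83: 3 orbits of sizes [41, 41, 1].
3 cycles on 83: each ℓ→(−1)^(ℓ−1), product (−1)^80 = +1.
Zolotarev: (78|83) = +1, matching the cycle-count sign.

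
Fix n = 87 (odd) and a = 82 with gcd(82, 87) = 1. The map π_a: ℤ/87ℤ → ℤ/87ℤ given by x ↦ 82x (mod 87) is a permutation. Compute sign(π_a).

+1

Start at x=82: 82 → 25 → 49 → 16 → 7 → 52 → 1 → 82 (one orbit).
π_82 has 15 disjoint cycles with lengths [7, 7, 7, 7, 7, 7, 7, 7, 7, 7, 7, 7, 1, 1, 1] on {0,…,86}.
Σ(ℓ_i−1) = 87−15 = 72; sign = (−1)^72 = +1.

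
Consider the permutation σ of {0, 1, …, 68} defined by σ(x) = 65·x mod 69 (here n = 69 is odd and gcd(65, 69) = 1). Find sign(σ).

Trace 31: π^k(31) = [31, 14, 13, 17, 1, 65, 16] for k=0..6.
5 cycles of lengths [22, 22, 22, 2, 1].
Σ(ℓ_i−1) = 69−5 = 64; sign = (−1)^64 = +1.
(65|69)_J = +1 (Zolotarev's lemma cross-check).

+1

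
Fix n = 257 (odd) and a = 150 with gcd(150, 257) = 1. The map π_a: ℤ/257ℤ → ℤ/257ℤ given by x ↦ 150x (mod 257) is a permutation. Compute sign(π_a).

-1

Trace 23: π^k(23) = [23, 109, 159, 206, 60, 5, 236] for k=0..6.
Cycle lengths of π_150 on ℤ/257ℤ: [256, 1]; 2 cycles in total.
n − c = 257 − 2 = 255; sign = (−1)^255 = -1.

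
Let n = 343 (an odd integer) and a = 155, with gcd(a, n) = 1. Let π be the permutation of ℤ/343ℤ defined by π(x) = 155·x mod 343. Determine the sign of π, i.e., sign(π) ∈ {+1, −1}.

+1

Start at x=337: 337 → 99 → 253 → 113 → 22 → 323 → 330 → … (one orbit).
19 cycles of lengths [49, 49, 49, 49, 49, 49, 7, 7, 7, 7, 7, 7, 1, 1, 1, 1, 1, 1, 1].
343 − 19 = 324 transpositions; sign(π) = (−1)^324 = +1.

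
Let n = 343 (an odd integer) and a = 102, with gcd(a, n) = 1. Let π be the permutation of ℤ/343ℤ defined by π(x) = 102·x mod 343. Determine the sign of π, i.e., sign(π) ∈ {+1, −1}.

Trace 226: π^k(226) = [226, 71, 39, 205, 330, 46, 233] for k=0..6.
7 cycles of lengths [147, 147, 21, 21, 3, 3, 1].
sign(π) = (−1)^{n − #cycles} = (−1)^{343−7} = (−1)^336 = +1.

+1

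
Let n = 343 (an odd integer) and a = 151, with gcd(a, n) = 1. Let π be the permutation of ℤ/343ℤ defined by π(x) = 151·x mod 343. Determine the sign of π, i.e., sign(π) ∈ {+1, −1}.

Trace 204: π^k(204) = [204, 277, 324, 218, 333, 205, 85] for k=0..6.
Decompose π into cycles: lengths [147, 147, 21, 21, 3, 3, 1] (7 cycles, including the fixed point 0).
n − c = 343 − 7 = 336; sign = (−1)^336 = +1.

+1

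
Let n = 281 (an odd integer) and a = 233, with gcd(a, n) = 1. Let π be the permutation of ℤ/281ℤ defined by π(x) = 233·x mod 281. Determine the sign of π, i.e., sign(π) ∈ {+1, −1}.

Start at x=138: 138 → 120 → 141 → 257 → 28 → 61 → 163 → … (one orbit).
Cycle type of π: 280 + 1; total 2 cycles.
2 cycles on 281: each ℓ→(−1)^(ℓ−1), product (−1)^279 = -1.
Check: (233/281) = -1 by Zolotarev.

-1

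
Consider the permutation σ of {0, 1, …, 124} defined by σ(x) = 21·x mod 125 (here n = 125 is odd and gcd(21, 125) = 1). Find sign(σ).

Orbit of 1 under x↦21x: [1, 21, 66, 11, 106, 101, 121]… (length divides ord_125(21)).
The orbit structure of x ↦ 21x mod 125: 13 orbits of sizes [25, 25, 25, 25, 5, 5, 5, 5, 1, 1, 1, 1, 1].
13 cycles on 125: each ℓ→(−1)^(ℓ−1), product (−1)^112 = +1.
(21|125)_J = +1 (Zolotarev's lemma cross-check).

+1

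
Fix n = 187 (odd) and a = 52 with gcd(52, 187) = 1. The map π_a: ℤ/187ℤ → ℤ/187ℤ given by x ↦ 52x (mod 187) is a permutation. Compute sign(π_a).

Orbit of 171 under x↦52x: [171, 103, 120, 69, 35, 137, 18]… (length divides ord_187(52)).
Decompose π into cycles: lengths [10, 10, 10, 10, 10, 10, 10, 10, 10, 10, 10, 10, 10, 10, 10, 10, 10, 1, 1, 1, 1, 1, 1, 1, 1, 1, 1, 1, 1, 1, 1, 1, 1, 1] (34 cycles, including the fixed point 0).
Σ(ℓ_i−1) = 187−34 = 153; sign = (−1)^153 = -1.
Check: (52/187) = -1 by Zolotarev.

-1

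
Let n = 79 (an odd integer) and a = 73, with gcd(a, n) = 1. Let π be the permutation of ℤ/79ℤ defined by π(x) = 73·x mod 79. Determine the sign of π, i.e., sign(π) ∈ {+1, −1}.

Start at x=32: 32 → 45 → 46 → 40 → 76 → 18 → 50 → … (one orbit).
Cycle lengths of π_73 on ℤ/79ℤ: [39, 39, 1]; 3 cycles in total.
Σ(ℓ_i−1) = 79−3 = 76; sign = (−1)^76 = +1.
Via Zolotarev, sign(π_{73}) = (73|79) = +1.

+1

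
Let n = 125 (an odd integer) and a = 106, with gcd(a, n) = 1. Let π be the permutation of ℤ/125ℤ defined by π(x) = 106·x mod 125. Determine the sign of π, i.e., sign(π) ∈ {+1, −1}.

+1

Start at x=46: 46 → 1 → 106 → 111 → 16 → 71 → 26 → … (one orbit).
The orbit structure of x ↦ 106x mod 125: 13 orbits of sizes [25, 25, 25, 25, 5, 5, 5, 5, 1, 1, 1, 1, 1].
Σ(ℓ_i−1) = 125−13 = 112; sign = (−1)^112 = +1.
Via Zolotarev, sign(π_{106}) = (106|125) = +1.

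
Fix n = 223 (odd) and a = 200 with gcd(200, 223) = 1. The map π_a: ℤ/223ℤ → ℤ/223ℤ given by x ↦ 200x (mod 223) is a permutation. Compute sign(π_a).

+1

Trace 7: π^k(7) = [7, 62, 135, 17, 55, 73, 105] for k=0..6.
Decompose π into cycles: lengths [111, 111, 1] (3 cycles, including the fixed point 0).
With 3 cycles on 223 points, sign = (−1)^{223−3} = +1.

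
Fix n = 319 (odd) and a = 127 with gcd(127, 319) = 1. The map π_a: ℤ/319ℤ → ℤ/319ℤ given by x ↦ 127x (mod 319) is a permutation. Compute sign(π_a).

+1

Start at x=25: 25 → 304 → 9 → 186 → 16 → 118 → 312 → … (one orbit).
Cycle type of π: 140×2 + 28 + 10 + 1; total 5 cycles.
With 5 cycles on 319 points, sign = (−1)^{319−5} = +1.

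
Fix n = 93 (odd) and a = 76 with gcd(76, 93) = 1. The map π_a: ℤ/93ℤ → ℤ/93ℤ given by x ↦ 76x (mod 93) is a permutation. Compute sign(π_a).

+1

Trace 67: π^k(67) = [67, 70, 19, 49, 4, 25, 40] for k=0..6.
π_76 has 9 disjoint cycles with lengths [15, 15, 15, 15, 15, 15, 1, 1, 1] on {0,…,92}.
n − c = 93 − 9 = 84; sign = (−1)^84 = +1.
Zolotarev: (76|93) = +1, matching the cycle-count sign.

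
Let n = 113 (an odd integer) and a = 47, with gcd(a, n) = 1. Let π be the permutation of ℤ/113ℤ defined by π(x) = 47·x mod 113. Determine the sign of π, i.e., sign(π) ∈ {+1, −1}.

-1

Trace 10: π^k(10) = [10, 18, 55, 99, 20, 36, 110] for k=0..6.
2 cycles of lengths [112, 1].
n − c = 113 − 2 = 111; sign = (−1)^111 = -1.
(47|113)_J = -1 (Zolotarev's lemma cross-check).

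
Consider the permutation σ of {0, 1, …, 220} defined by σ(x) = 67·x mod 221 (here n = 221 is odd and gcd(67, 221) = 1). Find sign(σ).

-1

Start at x=33: 33 → 1 → 67 → 69 → 203 → 120 → 84 → … (one orbit).
Cycle type of π: 12×17 + 2×8 + 1; total 26 cycles.
sign(π) = (−1)^{n − #cycles} = (−1)^{221−26} = (−1)^195 = -1.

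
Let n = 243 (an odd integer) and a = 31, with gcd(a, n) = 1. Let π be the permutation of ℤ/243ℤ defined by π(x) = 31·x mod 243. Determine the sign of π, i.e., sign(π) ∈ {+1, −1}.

Trace 163: π^k(163) = [163, 193, 151, 64, 40, 25, 46] for k=0..6.
Cycle type of π: 81×2 + 27×2 + 9×2 + 3×2 + 1×3; total 11 cycles.
n − c = 243 − 11 = 232; sign = (−1)^232 = +1.
Via Zolotarev, sign(π_{31}) = (31|243) = +1.

+1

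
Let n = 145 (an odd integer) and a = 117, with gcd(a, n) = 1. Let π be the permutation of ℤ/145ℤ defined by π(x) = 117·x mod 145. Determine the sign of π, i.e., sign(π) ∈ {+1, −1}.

-1

Trace 59: π^k(59) = [59, 88, 1, 117] for k=0..3.
The orbit structure of x ↦ 117x mod 145: 58 orbits of sizes [4, 4, 4, 4, 4, 4, 4, 4, 4, 4, 4, 4, 4, 4, 4, 4, 4, 4, 4, 4, 4, 4, 4, 4, 4, 4, 4, 4, 4, 1, 1, 1, 1, 1, 1, 1, 1, 1, 1, 1, 1, 1, 1, 1, 1, 1, 1, 1, 1, 1, 1, 1, 1, 1, 1, 1, 1, 1].
Σ(ℓ_i−1) = 145−58 = 87; sign = (−1)^87 = -1.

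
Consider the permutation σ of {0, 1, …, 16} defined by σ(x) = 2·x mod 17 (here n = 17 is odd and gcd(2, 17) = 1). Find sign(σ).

Start at x=13: 13 → 9 → 1 → 2 → 4 → 8 → 16 → … (one orbit).
The orbit structure of x ↦ 2x mod 17: 3 orbits of sizes [8, 8, 1].
Σ(ℓ_i−1) = 17−3 = 14; sign = (−1)^14 = +1.
Via Zolotarev, sign(π_{2}) = (2|17) = +1.

+1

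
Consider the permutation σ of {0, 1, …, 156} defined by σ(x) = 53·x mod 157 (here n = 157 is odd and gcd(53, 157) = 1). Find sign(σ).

-1

Trace 62: π^k(62) = [62, 146, 45, 30, 20, 118, 131] for k=0..6.
Decompose π into cycles: lengths [156, 1] (2 cycles, including the fixed point 0).
n − c = 157 − 2 = 155; sign = (−1)^155 = -1.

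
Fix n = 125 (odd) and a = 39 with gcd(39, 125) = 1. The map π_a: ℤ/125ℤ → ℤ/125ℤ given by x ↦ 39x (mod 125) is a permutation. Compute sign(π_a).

Start at x=24: 24 → 61 → 4 → 31 → 84 → 26 → 14 → … (one orbit).
Cycle type of π: 50×2 + 10×2 + 2×2 + 1; total 7 cycles.
125 − 7 = 118 transpositions; sign(π) = (−1)^118 = +1.

+1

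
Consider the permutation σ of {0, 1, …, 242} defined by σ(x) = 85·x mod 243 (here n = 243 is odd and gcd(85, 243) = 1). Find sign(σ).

Start at x=148: 148 → 187 → 100 → 238 → 61 → 82 → 166 → … (one orbit).
Decompose π into cycles: lengths [81, 81, 27, 27, 9, 9, 3, 3, 1, 1, 1] (11 cycles, including the fixed point 0).
243 − 11 = 232 transpositions; sign(π) = (−1)^232 = +1.
Zolotarev: (85|243) = +1, matching the cycle-count sign.

+1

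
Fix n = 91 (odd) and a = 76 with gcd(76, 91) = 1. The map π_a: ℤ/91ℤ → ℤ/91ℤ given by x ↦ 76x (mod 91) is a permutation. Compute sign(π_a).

Trace 43: π^k(43) = [43, 83, 29, 20, 64, 41, 22] for k=0..6.
Cycle type of π: 12×7 + 2×3 + 1; total 11 cycles.
With 11 cycles on 91 points, sign = (−1)^{91−11} = +1.

+1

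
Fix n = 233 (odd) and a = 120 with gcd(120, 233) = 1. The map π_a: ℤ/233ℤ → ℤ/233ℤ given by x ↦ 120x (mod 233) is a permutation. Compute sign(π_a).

+1

Orbit of 60 under x↦120x: [60, 210, 36, 126, 208, 29, 218]… (length divides ord_233(120)).
Cycle type of π: 116×2 + 1; total 3 cycles.
Σ(ℓ_i−1) = 233−3 = 230; sign = (−1)^230 = +1.
Zolotarev: (120|233) = +1, matching the cycle-count sign.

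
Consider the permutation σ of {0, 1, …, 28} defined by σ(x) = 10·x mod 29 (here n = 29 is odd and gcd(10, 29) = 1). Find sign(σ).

Orbit of 21 under x↦10x: [21, 7, 12, 4, 11, 23, 27]… (length divides ord_29(10)).
The orbit structure of x ↦ 10x mod 29: 2 orbits of sizes [28, 1].
2 cycles on 29: each ℓ→(−1)^(ℓ−1), product (−1)^27 = -1.

-1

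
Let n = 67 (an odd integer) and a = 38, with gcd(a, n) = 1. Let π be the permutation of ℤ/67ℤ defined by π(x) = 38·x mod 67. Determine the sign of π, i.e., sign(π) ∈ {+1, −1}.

-1

Start at x=37: 37 → 66 → 29 → 30 → 1 → 38 → 37 (one orbit).
The orbit structure of x ↦ 38x mod 67: 12 orbits of sizes [6, 6, 6, 6, 6, 6, 6, 6, 6, 6, 6, 1].
sign(π) = (−1)^{n − #cycles} = (−1)^{67−12} = (−1)^55 = -1.
Via Zolotarev, sign(π_{38}) = (38|67) = -1.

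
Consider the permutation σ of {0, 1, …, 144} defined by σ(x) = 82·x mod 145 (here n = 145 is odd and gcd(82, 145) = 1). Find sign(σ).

-1

Trace 107: π^k(107) = [107, 74, 123, 81, 117, 24, 83] for k=0..6.
Cycle lengths of π_82 on ℤ/145ℤ: [28, 28, 28, 28, 7, 7, 7, 7, 4, 1]; 10 cycles in total.
Σ(ℓ_i−1) = 145−10 = 135; sign = (−1)^135 = -1.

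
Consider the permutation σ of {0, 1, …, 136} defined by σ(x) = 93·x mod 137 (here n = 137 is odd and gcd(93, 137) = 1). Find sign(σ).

Start at x=123: 123 → 68 → 22 → 128 → 122 → 112 → 4 → … (one orbit).
3 cycles of lengths [68, 68, 1].
Σ(ℓ_i−1) = 137−3 = 134; sign = (−1)^134 = +1.
Check: (93/137) = +1 by Zolotarev.

+1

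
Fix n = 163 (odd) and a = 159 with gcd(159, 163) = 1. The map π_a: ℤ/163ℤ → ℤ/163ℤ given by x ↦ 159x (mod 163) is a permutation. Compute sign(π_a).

-1

Start at x=151: 151 → 48 → 134 → 116 → 25 → 63 → 74 → … (one orbit).
Decompose π into cycles: lengths [162, 1] (2 cycles, including the fixed point 0).
Σ(ℓ_i−1) = 163−2 = 161; sign = (−1)^161 = -1.
Check: (159/163) = -1 by Zolotarev.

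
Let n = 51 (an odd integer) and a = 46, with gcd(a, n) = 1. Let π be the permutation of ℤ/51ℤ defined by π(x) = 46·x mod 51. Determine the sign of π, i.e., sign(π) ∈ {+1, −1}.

Trace 46: π^k(46) = [46, 25, 28, 13, 37, 19, 7] for k=0..6.
Decompose π into cycles: lengths [16, 16, 16, 1, 1, 1] (6 cycles, including the fixed point 0).
n − c = 51 − 6 = 45; sign = (−1)^45 = -1.
(46|51)_J = -1 (Zolotarev's lemma cross-check).

-1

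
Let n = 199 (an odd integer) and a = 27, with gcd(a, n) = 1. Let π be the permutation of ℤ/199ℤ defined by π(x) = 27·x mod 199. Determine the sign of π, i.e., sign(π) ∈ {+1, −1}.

-1

Trace 98: π^k(98) = [98, 59, 1, 27, 132, 181, 111] for k=0..6.
The orbit structure of x ↦ 27x mod 199: 4 orbits of sizes [66, 66, 66, 1].
4 cycles on 199: each ℓ→(−1)^(ℓ−1), product (−1)^195 = -1.
Zolotarev: (27|199) = -1, matching the cycle-count sign.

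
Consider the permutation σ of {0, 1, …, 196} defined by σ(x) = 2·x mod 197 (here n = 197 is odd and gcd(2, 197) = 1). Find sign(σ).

-1

Trace 2: π^k(2) = [2, 4, 8, 16, 32, 64, 128] for k=0..6.
Cycle type of π: 196 + 1; total 2 cycles.
2 cycles on 197: each ℓ→(−1)^(ℓ−1), product (−1)^195 = -1.
The Jacobi symbol (2|197) = -1 (Zolotarev) agrees.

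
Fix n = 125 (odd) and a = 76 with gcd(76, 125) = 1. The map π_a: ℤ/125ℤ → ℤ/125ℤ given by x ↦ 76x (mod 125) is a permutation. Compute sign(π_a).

+1

Trace 1: π^k(1) = [1, 76, 26, 101, 51] for k=0..4.
45 cycles of lengths [5, 5, 5, 5, 5, 5, 5, 5, 5, 5, 5, 5, 5, 5, 5, 5, 5, 5, 5, 5, 1, 1, 1, 1, 1, 1, 1, 1, 1, 1, 1, 1, 1, 1, 1, 1, 1, 1, 1, 1, 1, 1, 1, 1, 1].
sign(π) = (−1)^{n − #cycles} = (−1)^{125−45} = (−1)^80 = +1.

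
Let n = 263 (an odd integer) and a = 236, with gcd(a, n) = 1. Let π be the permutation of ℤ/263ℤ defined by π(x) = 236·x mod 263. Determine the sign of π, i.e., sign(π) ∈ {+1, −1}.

Trace 174: π^k(174) = [174, 36, 80, 207, 197, 204, 15] for k=0..6.
Cycle lengths of π_236 on ℤ/263ℤ: [262, 1]; 2 cycles in total.
263 − 2 = 261 transpositions; sign(π) = (−1)^261 = -1.

-1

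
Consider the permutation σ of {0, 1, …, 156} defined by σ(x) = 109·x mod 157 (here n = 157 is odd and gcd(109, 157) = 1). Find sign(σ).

+1

Start at x=93: 93 → 89 → 124 → 14 → 113 → 71 → 46 → … (one orbit).
Decompose π into cycles: lengths [39, 39, 39, 39, 1] (5 cycles, including the fixed point 0).
With 5 cycles on 157 points, sign = (−1)^{157−5} = +1.
The Jacobi symbol (109|157) = +1 (Zolotarev) agrees.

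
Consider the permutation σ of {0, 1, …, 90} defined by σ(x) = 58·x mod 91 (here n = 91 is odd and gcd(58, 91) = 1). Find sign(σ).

Trace 30: π^k(30) = [30, 11, 1, 58, 88, 8, 9] for k=0..6.
Decompose π into cycles: lengths [12, 12, 12, 12, 12, 12, 12, 3, 3, 1] (10 cycles, including the fixed point 0).
Σ(ℓ_i−1) = 91−10 = 81; sign = (−1)^81 = -1.
Via Zolotarev, sign(π_{58}) = (58|91) = -1.

-1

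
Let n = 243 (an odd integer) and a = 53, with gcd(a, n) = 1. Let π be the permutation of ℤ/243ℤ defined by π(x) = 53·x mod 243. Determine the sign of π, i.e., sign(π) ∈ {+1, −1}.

Trace 136: π^k(136) = [136, 161, 28, 26, 163, 134, 55] for k=0..6.
Cycle lengths of π_53 on ℤ/243ℤ: [18, 18, 18, 18, 18, 18, 18, 18, 18, 6, 6, 6, 6, 6, 6, 6, 6, 6, 2, 2, 2, 2, 2, 2, 2, 2, 2, 2, 2, 2, 2, 1]; 32 cycles in total.
n − c = 243 − 32 = 211; sign = (−1)^211 = -1.

-1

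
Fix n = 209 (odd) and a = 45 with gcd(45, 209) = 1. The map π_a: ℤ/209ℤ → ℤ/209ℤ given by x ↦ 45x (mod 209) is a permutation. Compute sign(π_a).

+1

Start at x=45: 45 → 144 → 1 → 45 (one orbit).
π_45 has 77 disjoint cycles with lengths [3, 3, 3, 3, 3, 3, 3, 3, 3, 3, 3, 3, 3, 3, 3, 3, 3, 3, 3, 3, 3, 3, 3, 3, 3, 3, 3, 3, 3, 3, 3, 3, 3, 3, 3, 3, 3, 3, 3, 3, 3, 3, 3, 3, 3, 3, 3, 3, 3, 3, 3, 3, 3, 3, 3, 3, 3, 3, 3, 3, 3, 3, 3, 3, 3, 3, 1, 1, 1, 1, 1, 1, 1, 1, 1, 1, 1] on {0,…,208}.
Σ(ℓ_i−1) = 209−77 = 132; sign = (−1)^132 = +1.
The Jacobi symbol (45|209) = +1 (Zolotarev) agrees.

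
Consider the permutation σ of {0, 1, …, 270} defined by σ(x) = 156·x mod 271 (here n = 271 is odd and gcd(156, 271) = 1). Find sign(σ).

Orbit of 140 under x↦156x: [140, 160, 28, 32, 114, 169, 77]… (length divides ord_271(156)).
Cycle lengths of π_156 on ℤ/271ℤ: [27, 27, 27, 27, 27, 27, 27, 27, 27, 27, 1]; 11 cycles in total.
n − c = 271 − 11 = 260; sign = (−1)^260 = +1.

+1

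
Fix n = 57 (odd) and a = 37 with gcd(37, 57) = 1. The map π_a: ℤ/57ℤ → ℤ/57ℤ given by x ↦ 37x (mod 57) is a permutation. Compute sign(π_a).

Orbit of 1 under x↦37x: [1, 37]… (length divides ord_57(37)).
Cycle type of π: 2×27 + 1×3; total 30 cycles.
57 − 30 = 27 transpositions; sign(π) = (−1)^27 = -1.
The Jacobi symbol (37|57) = -1 (Zolotarev) agrees.

-1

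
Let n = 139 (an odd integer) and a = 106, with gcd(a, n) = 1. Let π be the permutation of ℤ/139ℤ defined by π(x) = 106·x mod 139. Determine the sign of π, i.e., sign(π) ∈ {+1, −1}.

+1

Trace 79: π^k(79) = [79, 34, 129, 52, 91, 55, 131] for k=0..6.
Cycle lengths of π_106 on ℤ/139ℤ: [23, 23, 23, 23, 23, 23, 1]; 7 cycles in total.
With 7 cycles on 139 points, sign = (−1)^{139−7} = +1.
The Jacobi symbol (106|139) = +1 (Zolotarev) agrees.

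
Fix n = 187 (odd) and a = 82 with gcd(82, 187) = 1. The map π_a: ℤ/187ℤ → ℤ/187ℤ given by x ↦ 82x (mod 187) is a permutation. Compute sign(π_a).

-1

Start at x=180: 180 → 174 → 56 → 104 → 113 → 103 → 31 → … (one orbit).
Cycle type of π: 80×2 + 16 + 5×2 + 1; total 6 cycles.
sign(π) = (−1)^{n − #cycles} = (−1)^{187−6} = (−1)^181 = -1.
The Jacobi symbol (82|187) = -1 (Zolotarev) agrees.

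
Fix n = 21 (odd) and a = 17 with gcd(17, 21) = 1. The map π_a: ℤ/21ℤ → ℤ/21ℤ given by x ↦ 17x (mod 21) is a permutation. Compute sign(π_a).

+1

Trace 20: π^k(20) = [20, 4, 5, 1, 17, 16] for k=0..5.
5 cycles of lengths [6, 6, 6, 2, 1].
5 cycles on 21: each ℓ→(−1)^(ℓ−1), product (−1)^16 = +1.
Via Zolotarev, sign(π_{17}) = (17|21) = +1.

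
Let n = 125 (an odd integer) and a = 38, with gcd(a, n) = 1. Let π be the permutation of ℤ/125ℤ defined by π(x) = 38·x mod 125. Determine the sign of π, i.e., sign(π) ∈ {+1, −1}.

Start at x=33: 33 → 4 → 27 → 26 → 113 → 44 → 47 → … (one orbit).
Decompose π into cycles: lengths [100, 20, 4, 1] (4 cycles, including the fixed point 0).
4 cycles on 125: each ℓ→(−1)^(ℓ−1), product (−1)^121 = -1.

-1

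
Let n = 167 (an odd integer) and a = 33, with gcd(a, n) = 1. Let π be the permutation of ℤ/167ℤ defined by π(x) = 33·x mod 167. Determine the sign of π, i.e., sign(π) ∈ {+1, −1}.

Trace 22: π^k(22) = [22, 58, 77, 36, 19, 126, 150] for k=0..6.
3 cycles of lengths [83, 83, 1].
Σ(ℓ_i−1) = 167−3 = 164; sign = (−1)^164 = +1.
Check: (33/167) = +1 by Zolotarev.

+1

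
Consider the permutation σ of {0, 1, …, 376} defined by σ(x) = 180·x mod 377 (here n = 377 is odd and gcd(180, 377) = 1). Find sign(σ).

Orbit of 30 under x↦180x: [30, 122, 94, 332, 194, 236, 256]… (length divides ord_377(180)).
The orbit structure of x ↦ 180x mod 377: 8 orbits of sizes [84, 84, 84, 84, 14, 14, 12, 1].
8 cycles on 377: each ℓ→(−1)^(ℓ−1), product (−1)^369 = -1.
(180|377)_J = -1 (Zolotarev's lemma cross-check).

-1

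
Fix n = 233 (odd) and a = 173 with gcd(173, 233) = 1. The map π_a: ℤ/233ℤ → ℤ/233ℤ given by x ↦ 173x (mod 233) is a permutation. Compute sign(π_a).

Trace 56: π^k(56) = [56, 135, 55, 195, 183, 204, 109] for k=0..6.
π_173 has 3 disjoint cycles with lengths [116, 116, 1] on {0,…,232}.
sign(π) = (−1)^{n − #cycles} = (−1)^{233−3} = (−1)^230 = +1.
Check: (173/233) = +1 by Zolotarev.

+1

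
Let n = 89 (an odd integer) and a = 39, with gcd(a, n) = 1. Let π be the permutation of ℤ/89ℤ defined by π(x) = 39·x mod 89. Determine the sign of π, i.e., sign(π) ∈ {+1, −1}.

Orbit of 32 under x↦39x: [32, 2, 78, 16, 1, 39, 8]… (length divides ord_89(39)).
π_39 has 9 disjoint cycles with lengths [11, 11, 11, 11, 11, 11, 11, 11, 1] on {0,…,88}.
89 − 9 = 80 transpositions; sign(π) = (−1)^80 = +1.

+1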